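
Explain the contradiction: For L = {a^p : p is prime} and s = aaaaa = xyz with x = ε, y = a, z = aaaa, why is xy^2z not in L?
xy²z = aaaaaa ∉ L

Pumping with i = 2 replaces y = a by y² = aa:
- Original: s = xyz = aaaaa; aaaaa has length 5, which is prime, so it is in L
- Pumped: xy²z = ε · aa · aaaa = aaaaaa
- aaaaaa has length 6 = 2 × 3, which is not prime, so it is not in L

The pumping lemma would require xy²z ∈ L, so this decomposition yields a contradiction.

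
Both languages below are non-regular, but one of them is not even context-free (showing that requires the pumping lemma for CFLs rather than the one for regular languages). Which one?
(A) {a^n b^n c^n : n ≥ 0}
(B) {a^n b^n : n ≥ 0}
(A) {a^n b^n c^n : n ≥ 0}

(A) {a^n b^n c^n : n ≥ 0} requires the CFL pumping lemma.

- {a^n b^n : n ≥ 0} is context-free (but not regular)
  • Can be shown non-regular with the regular pumping lemma
  • After pumping, the number of a's and b's become unequal

- {a^n b^n c^n : n ≥ 0} is NOT context-free
  • Requires the CFL pumping lemma to prove
  • Cannot maintain three equal counts simultaneously

The CFL pumping lemma is "stronger" in that it can prove non-membership
in the larger class of context-free languages.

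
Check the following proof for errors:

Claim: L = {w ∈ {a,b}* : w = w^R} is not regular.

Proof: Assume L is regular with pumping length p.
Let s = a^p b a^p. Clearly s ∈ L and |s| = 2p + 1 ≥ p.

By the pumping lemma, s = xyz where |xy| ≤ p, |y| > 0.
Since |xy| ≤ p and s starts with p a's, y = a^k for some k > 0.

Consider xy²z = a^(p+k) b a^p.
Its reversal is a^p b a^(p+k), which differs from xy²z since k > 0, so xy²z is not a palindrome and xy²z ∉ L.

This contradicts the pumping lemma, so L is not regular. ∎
The proof is correct.

This proof is valid because:
1. s = a^p b a^p is in L and is chosen in terms of p, so |s| ≥ p holds for every p
2. The decomposition analysis is correct: |xy| ≤ p forces y to lie inside the leading a's
3. The contradiction is valid: a^(p+k) b a^p has more a's before the b than after it, so it is not a palindrome
4. The conclusion follows logically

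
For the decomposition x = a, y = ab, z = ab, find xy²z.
aababab

Given x = 'a', y = 'ab', z = 'ab' and i = 2:

xy^2z = x + y·y·...·y (2 times) + z
       = 'a' + 'ab'^2 + 'ab'
       = 'a' + 'abab' + 'ab'
       = 'aababab'

The pumped string is 'aababab' with length 7.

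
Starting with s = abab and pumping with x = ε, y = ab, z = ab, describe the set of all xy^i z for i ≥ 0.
{xy^i z : i ≥ 0} = {(ab)^(i+1) : i ≥ 0} = {ab, abab, ababab, ...}

With x = ε, y = ab, z = ab: Pumping 'ab' gives strings of alternating a's and b's.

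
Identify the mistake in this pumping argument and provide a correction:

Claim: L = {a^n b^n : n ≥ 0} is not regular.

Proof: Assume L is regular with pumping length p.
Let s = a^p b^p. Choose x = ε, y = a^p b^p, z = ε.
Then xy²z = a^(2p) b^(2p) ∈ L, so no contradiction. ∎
Error: The decomposition violates |xy| ≤ p. With y = a^p b^p, |xy| = |y| = 2p > p. (The proof also miscomputes xy²z, which would be a^p b^p a^p b^p rather than a^(2p) b^(2p), and it wrongly treats one harmless decomposition as settling the matter — the prover does not get to choose the decomposition.)

Correction: The pumping lemma requires |xy| ≤ p, and the argument must handle every decomposition satisfying |xy| ≤ p, |y| ≥ 1. Since s starts with p a's, any such y consists only of a's, say y = a^k with k ≥ 1. Then xy²z = a^(p+k) b^p has unequal numbers of a's and b's, so xy²z ∉ L — the required contradiction.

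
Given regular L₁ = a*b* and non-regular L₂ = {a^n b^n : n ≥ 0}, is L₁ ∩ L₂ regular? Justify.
No — L₁ ∩ L₂ is not regular.

Every string a^n b^n already lies in a*b*, so L₁ ∩ L₂ = {a^n b^n : n ≥ 0} = L₂ itself, which is the standard non-regular language (pump s = a^p b^p).

Note that the bare facts "L₁ regular, L₂ non-regular" do not settle the question by themselves: the closure of regular languages under ∪, ∩, complement and difference applies only when BOTH operands are regular. With a non-regular operand the result can come out regular or non-regular depending on the specific languages, so one has to work out L₁ ∩ L₂ for this particular pair, as above.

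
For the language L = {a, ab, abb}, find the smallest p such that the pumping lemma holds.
p = 4

For a finite language L, the pumping lemma holds vacuously if p > max|s| for s ∈ L.

The longest string in L = {a, ab, abb} has length 3.
If p = 4, then no string s ∈ L has |s| ≥ p, so the condition is vacuously true.

The minimum pumping length is p = 4.

Why no smaller p works: for any p ≤ 3, the longest string s ∈ L has |s| = 3 ≥ p, so it would
have to be pumpable; but pumping up (i = 2, 3, ...) produces ever longer strings, which cannot all lie in the
finite language L. So the pumping property fails for every p ≤ 3.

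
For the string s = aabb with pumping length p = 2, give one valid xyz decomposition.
x = '', y = 'a', z = 'abb'

For s = aabb and p = 2, one valid decomposition is:
- x = '' (length 0)
- y = 'a' (length 1)
- z = 'abb' (length 3)

Verification:
- xyz = '' + 'a' + 'abb' = aabb ✓
- |xy| = 1 ≤ 2 ✓
- |y| = 1 > 0 ✓

All pumping lemma constraints are satisfied.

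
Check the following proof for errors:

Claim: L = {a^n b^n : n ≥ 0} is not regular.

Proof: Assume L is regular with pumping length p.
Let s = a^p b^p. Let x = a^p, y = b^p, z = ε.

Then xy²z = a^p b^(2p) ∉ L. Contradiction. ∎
The proof is INCORRECT.

Error: The decomposition violates |xy| ≤ p.
With x = a^p and y = b^p, we have |xy| = 2p > p.
The pumping lemma requires |xy| ≤ p, so y must be within the first p characters.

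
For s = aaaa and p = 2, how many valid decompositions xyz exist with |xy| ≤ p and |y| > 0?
3

For s = 'aaaa' with pumping length p = 2:

Constraints: |xy| ≤ 2, |y| > 0

Valid decompositions (|xy| ≤ p, |y| ≥ 1):
  • x='', y='a', z='aaa'
  • x='a', y='a', z='aa'
  • x='', y='aa', z='aa'

Total count: 3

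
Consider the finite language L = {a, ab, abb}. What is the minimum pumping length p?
p = 4

For a finite language L, the pumping lemma holds vacuously if p > max|s| for s ∈ L.

The longest string in L = {a, ab, abb} has length 3.
If p = 4, then no string s ∈ L has |s| ≥ p, so the condition is vacuously true.

The minimum pumping length is p = 4.

Why no smaller p works: for any p ≤ 3, the longest string s ∈ L has |s| = 3 ≥ p, so it would
have to be pumpable; but pumping up (i = 2, 3, ...) produces ever longer strings, which cannot all lie in the
finite language L. So the pumping property fails for every p ≤ 3.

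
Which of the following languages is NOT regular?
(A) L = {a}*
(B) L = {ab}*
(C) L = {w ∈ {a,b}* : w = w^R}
(C) {w ∈ {a,b}* : w = w^R}

(C) L = {w ∈ {a,b}* : w = w^R} is NOT regular.

The pumping lemma can be used to prove this:
After pumping, the string is no longer symmetric

The other languages are regular because they can be recognized by finite automata.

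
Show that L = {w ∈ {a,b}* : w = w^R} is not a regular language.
Assume for contradiction that L is regular, and let p ≥ 1 be the pumping length given by the pumping lemma.
Choose s = a^p b a^p. Then s ∈ L (it reads the same in both directions) and |s| = 2p + 1 ≥ p.
By the pumping lemma, s = xyz for some x, y, z with |xy| ≤ p, |y| ≥ 1, and xy^i z ∈ L for every i ≥ 0.
Since |xy| ≤ p and the first p symbols of s are all a's, y = a^k for some k with 1 ≤ k ≤ p.

Take i = 0: xy⁰z = a^(p − k) b a^p.
Its reversal is a^p b a^(p − k). These differ because the block of a's before the unique b has length p − k in one and p in the other, and p − k ≠ p since k ≥ 1. So xy⁰z is not a palindrome, i.e. xy⁰z ∉ L.

This contradicts the pumping lemma, which requires xy^i z ∈ L for all i ≥ 0.
Hence L = {w ∈ {a,b}* : w = w^R} is not regular. ∎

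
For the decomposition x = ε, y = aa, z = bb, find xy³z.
aaaaaabb

Given x = '', y = 'aa', z = 'bb' and i = 3:

xy^3z = x + y·y·...·y (3 times) + z
       = '' + 'aa'^3 + 'bb'
       = '' + 'aaaaaa' + 'bb'
       = 'aaaaaabb'

The pumped string is 'aaaaaabb' with length 8.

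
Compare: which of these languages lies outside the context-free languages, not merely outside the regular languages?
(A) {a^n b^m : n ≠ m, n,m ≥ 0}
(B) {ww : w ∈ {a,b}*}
(B) {ww : w ∈ {a,b}*}

(B) {ww : w ∈ {a,b}*} requires the CFL pumping lemma.

- {a^n b^m : n ≠ m, n,m ≥ 0} is context-free (but not regular)
  • Can be shown non-regular with the regular pumping lemma
  • After pumping a's, we can make n = m

- {ww : w ∈ {a,b}*} is NOT context-free
  • Requires the CFL pumping lemma to prove
  • Even a PDA cannot compare two arbitrary halves symbol by symbol; CFL pumping on a^p b^p a^p b^p fails

The CFL pumping lemma is "stronger" in that it can prove non-membership
in the larger class of context-free languages.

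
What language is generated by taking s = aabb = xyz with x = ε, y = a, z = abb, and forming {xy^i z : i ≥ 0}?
{xy^i z : i ≥ 0} = {a^(i+1) b^2 : i ≥ 0} = {abb, aabb, aaabb, ...}

With x = ε, y = a, z = abb: Starting with aabb and pumping the first 'a' (z = abb keeps the second 'a'), we get strings with i+1 a's followed by 2 b's for i = 0, 1, 2, ...; note bb is not produced because z always contributes one a.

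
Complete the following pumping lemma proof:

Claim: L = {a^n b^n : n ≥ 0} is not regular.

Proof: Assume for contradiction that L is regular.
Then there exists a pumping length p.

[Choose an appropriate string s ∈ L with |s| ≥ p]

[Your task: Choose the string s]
s = a^p b^p

This string is in L (has equal a's and b's) and has length 2p ≥ p.
Any decomposition xyz with |xy| ≤ p means y consists only of a's,
so pumping will unbalance the counts.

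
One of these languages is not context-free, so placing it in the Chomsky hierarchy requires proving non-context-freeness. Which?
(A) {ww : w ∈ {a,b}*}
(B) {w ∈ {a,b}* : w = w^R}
(A) {ww : w ∈ {a,b}*}

(A) {ww : w ∈ {a,b}*} requires the CFL pumping lemma.

- {w ∈ {a,b}* : w = w^R} is context-free (but not regular)
  • Can be shown non-regular with the regular pumping lemma
  • After pumping, the string is no longer symmetric

- {ww : w ∈ {a,b}*} is NOT context-free
  • Requires the CFL pumping lemma to prove
  • Even a PDA cannot compare two arbitrary halves symbol by symbol; CFL pumping on a^p b^p a^p b^p fails

The CFL pumping lemma is "stronger" in that it can prove non-membership
in the larger class of context-free languages.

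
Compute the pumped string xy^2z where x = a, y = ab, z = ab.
aababab

Given x = 'a', y = 'ab', z = 'ab' and i = 2:

xy^2z = x + y·y·...·y (2 times) + z
       = 'a' + 'ab'^2 + 'ab'
       = 'a' + 'abab' + 'ab'
       = 'aababab'

The pumped string is 'aababab' with length 7.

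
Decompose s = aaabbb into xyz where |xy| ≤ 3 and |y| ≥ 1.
x = 'a', y = 'a', z = 'abbb'

For s = aaabbb and p = 3, one valid decomposition is:
- x = 'a' (length 1)
- y = 'a' (length 1)
- z = 'abbb' (length 4)

Verification:
- xyz = 'a' + 'a' + 'abbb' = aaabbb ✓
- |xy| = 2 ≤ 3 ✓
- |y| = 1 > 0 ✓

All pumping lemma constraints are satisfied.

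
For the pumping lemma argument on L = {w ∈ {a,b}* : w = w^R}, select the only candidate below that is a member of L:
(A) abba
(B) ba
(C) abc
(A) abba

The pumping lemma is applied to a string s that lies in L, so first check membership of each option:
- (A) abba reversed is abba, the same string, so it is a palindrome and is in L ✓
- (B) ba reversed is ab ≠ ba, so it is not a palindrome and is not in L ✗
- (C) abc reversed is cba ≠ abc, so it is not a palindrome and is not in L ✗

Only (A) abba is in L, so it is the only candidate that could play the role of s.
(In a complete proof one picks s in terms of the pumping length p so that |s| ≥ p is guaranteed; a fixed string like abba illustrates the shape of such an s.)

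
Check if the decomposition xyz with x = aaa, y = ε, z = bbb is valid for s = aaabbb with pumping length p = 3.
Violated: |y| > 0

The decomposition x = aaa, y = ε, z = bbb for s = aaabbb with p = 3
violates the constraint: |y| > 0

|y| = 0, but the pumping lemma requires |y| > 0 (y must be non-empty).

Pumping lemma constraints:
1. xyz = s (decomposition is valid)
2. |xy| ≤ p
3. |y| > 0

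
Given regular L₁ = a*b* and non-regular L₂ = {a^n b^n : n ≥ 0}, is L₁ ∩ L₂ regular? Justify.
No — L₁ ∩ L₂ is not regular.

Every string a^n b^n already lies in a*b*, so L₁ ∩ L₂ = {a^n b^n : n ≥ 0} = L₂ itself, which is the standard non-regular language (pump s = a^p b^p).

Note that the bare facts "L₁ regular, L₂ non-regular" do not settle the question by themselves: the closure of regular languages under ∪, ∩, complement and difference applies only when BOTH operands are regular. With a non-regular operand the result can come out regular or non-regular depending on the specific languages, so one has to work out L₁ ∩ L₂ for this particular pair, as above.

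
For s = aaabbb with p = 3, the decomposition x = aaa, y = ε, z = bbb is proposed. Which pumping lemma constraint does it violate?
Violated: |y| > 0

The decomposition x = aaa, y = ε, z = bbb for s = aaabbb with p = 3
violates the constraint: |y| > 0

|y| = 0, but the pumping lemma requires |y| > 0 (y must be non-empty).

Pumping lemma constraints:
1. xyz = s (decomposition is valid)
2. |xy| ≤ p
3. |y| > 0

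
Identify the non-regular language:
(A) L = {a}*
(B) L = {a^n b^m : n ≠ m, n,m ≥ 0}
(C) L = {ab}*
(B) {a^n b^m : n ≠ m, n,m ≥ 0}

(B) L = {a^n b^m : n ≠ m, n,m ≥ 0} is NOT regular.

The pumping lemma can be used to prove this:
After pumping a's, we can make n = m

The other languages are regular because they can be recognized by finite automata.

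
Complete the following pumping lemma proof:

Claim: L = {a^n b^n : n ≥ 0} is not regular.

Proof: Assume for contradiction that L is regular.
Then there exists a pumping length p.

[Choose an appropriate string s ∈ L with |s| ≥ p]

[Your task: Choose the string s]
s = a^p b^p

This string is in L (has equal a's and b's) and has length 2p ≥ p.
Any decomposition xyz with |xy| ≤ p means y consists only of a's,
so pumping will unbalance the counts.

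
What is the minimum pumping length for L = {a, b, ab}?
p = 3

For a finite language L, the pumping lemma holds vacuously if p > max|s| for s ∈ L.

The longest string in L = {a, b, ab} has length 2.
If p = 3, then no string s ∈ L has |s| ≥ p, so the condition is vacuously true.

The minimum pumping length is p = 3.

Why no smaller p works: for any p ≤ 2, the longest string s ∈ L has |s| = 2 ≥ p, so it would
have to be pumpable; but pumping up (i = 2, 3, ...) produces ever longer strings, which cannot all lie in the
finite language L. So the pumping property fails for every p ≤ 2.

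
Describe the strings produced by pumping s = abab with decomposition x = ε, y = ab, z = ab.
{xy^i z : i ≥ 0} = {(ab)^(i+1) : i ≥ 0} = {ab, abab, ababab, ...}

With x = ε, y = ab, z = ab: Pumping 'ab' gives strings of alternating a's and b's.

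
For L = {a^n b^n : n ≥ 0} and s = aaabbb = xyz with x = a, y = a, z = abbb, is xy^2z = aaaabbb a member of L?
No

xy²z = a · aa · abbb = aaaabbb.
aaaabbb has 4 a's and 3 b's; 4 ≠ 3, so it is not in L.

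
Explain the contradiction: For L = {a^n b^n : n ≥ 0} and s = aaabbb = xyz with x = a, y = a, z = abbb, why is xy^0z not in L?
xy⁰z = aabbb ∉ L

Pumping with i = 0 replaces y = a by y⁰ = ε:
- Original: s = xyz = aaabbb; aaabbb = a^3 b^3 has equal counts (3 = 3), so it is in L
- Pumped: xy⁰z = a · ε · abbb = aabbb
- aabbb has 2 a's and 3 b's; 2 ≠ 3, so it is not in L

The pumping lemma would require xy⁰z ∈ L, so this decomposition yields a contradiction.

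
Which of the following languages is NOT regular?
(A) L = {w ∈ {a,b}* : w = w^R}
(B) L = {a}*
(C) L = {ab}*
(A) {w ∈ {a,b}* : w = w^R}

(A) L = {w ∈ {a,b}* : w = w^R} is NOT regular.

The pumping lemma can be used to prove this:
After pumping, the string is no longer symmetric

The other languages are regular because they can be recognized by finite automata.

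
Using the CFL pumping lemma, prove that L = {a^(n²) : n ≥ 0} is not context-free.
Assume for contradiction that L is context-free, and let p ≥ 1 be the pumping length given by the pumping lemma for CFLs.
Choose s = a^(p²). Then s ∈ L and |s| = p² ≥ p.
By the CFL pumping lemma, s = uvxyz for some u, v, x, y, z with |vxy| ≤ p, |vy| ≥ 1, and uv^i xy^i z ∈ L for every i ≥ 0.
All symbols are a's, so only lengths matter: let k = |vy|, with 1 ≤ k ≤ |vxy| ≤ p.

Take i = 2: |uv²xy²z| = p² + k, and p² < p² + k ≤ p² + p < (p + 1)².
So the length lies strictly between consecutive squares and is not a perfect square; uv²xy²z ∉ L.

This contradicts the CFL pumping lemma, which requires uv^i xy^i z ∈ L for all i ≥ 0.
Hence L = {a^(n²) : n ≥ 0} is not context-free. ∎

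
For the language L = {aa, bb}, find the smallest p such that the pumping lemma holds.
p = 3

For a finite language L, the pumping lemma holds vacuously if p > max|s| for s ∈ L.

The longest string in L = {aa, bb} has length 2.
If p = 3, then no string s ∈ L has |s| ≥ p, so the condition is vacuously true.

The minimum pumping length is p = 3.

Why no smaller p works: for any p ≤ 2, the longest string s ∈ L has |s| = 2 ≥ p, so it would
have to be pumpable; but pumping up (i = 2, 3, ...) produces ever longer strings, which cannot all lie in the
finite language L. So the pumping property fails for every p ≤ 2.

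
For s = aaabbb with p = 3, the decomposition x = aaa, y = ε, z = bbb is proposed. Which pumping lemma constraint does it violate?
Violated: |y| > 0

The decomposition x = aaa, y = ε, z = bbb for s = aaabbb with p = 3
violates the constraint: |y| > 0

|y| = 0, but the pumping lemma requires |y| > 0 (y must be non-empty).

Pumping lemma constraints:
1. xyz = s (decomposition is valid)
2. |xy| ≤ p
3. |y| > 0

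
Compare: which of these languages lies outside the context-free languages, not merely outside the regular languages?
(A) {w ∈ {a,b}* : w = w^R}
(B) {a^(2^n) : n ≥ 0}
(B) {a^(2^n) : n ≥ 0}

(B) {a^(2^n) : n ≥ 0} requires the CFL pumping lemma.

- {w ∈ {a,b}* : w = w^R} is context-free (but not regular)
  • Can be shown non-regular with the regular pumping lemma
  • After pumping, the string is no longer symmetric

- {a^(2^n) : n ≥ 0} is NOT context-free
  • Requires the CFL pumping lemma to prove
  • Gaps between powers of 2 grow exponentially

The CFL pumping lemma is "stronger" in that it can prove non-membership
in the larger class of context-free languages.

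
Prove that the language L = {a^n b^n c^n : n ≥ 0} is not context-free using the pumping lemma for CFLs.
Assume for contradiction that L is context-free, and let p ≥ 1 be the pumping length given by the pumping lemma for CFLs.
Choose s = a^p b^p c^p. Then s ∈ L and |s| = 3p ≥ p.
By the CFL pumping lemma, s = uvxyz for some u, v, x, y, z with |vxy| ≤ p, |vy| ≥ 1, and uv^i xy^i z ∈ L for every i ≥ 0.

Because |vxy| ≤ p, the window vxy cannot contain both an a and a c: any substring of s containing both must include the entire block b^p plus at least one a and one c, so it has length ≥ p + 2 > p.
Hence at least one of the letters a, c does not occur in vy at all.

Take i = 0: the string uxz is obtained from s by deleting |vy| ≥ 1 symbols, so |uxz| = 3p − |vy| < 3p.
But the letter (a or c) that does not occur in vy still occurs exactly p times in uxz. Every string of L with exactly p copies of some letter is a^p b^p c^p, of length 3p. Since |uxz| < 3p, uxz ∉ L.

This contradicts the CFL pumping lemma, which requires uv^i xy^i z ∈ L for all i ≥ 0.
Hence L = {a^n b^n c^n : n ≥ 0} is not context-free. ∎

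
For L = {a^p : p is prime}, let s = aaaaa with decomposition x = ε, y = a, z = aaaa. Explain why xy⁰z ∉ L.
xy⁰z = aaaa ∉ L

Pumping with i = 0 replaces y = a by y⁰ = ε:
- Original: s = xyz = aaaaa; aaaaa has length 5, which is prime, so it is in L
- Pumped: xy⁰z = ε · ε · aaaa = aaaa
- aaaa has length 4 = 2 × 2, which is not prime, so it is not in L

The pumping lemma would require xy⁰z ∈ L, so this decomposition yields a contradiction.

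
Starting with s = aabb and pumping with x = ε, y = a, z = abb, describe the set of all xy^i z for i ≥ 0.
{xy^i z : i ≥ 0} = {a^(i+1) b^2 : i ≥ 0} = {abb, aabb, aaabb, ...}

With x = ε, y = a, z = abb: Starting with aabb and pumping the first 'a' (z = abb keeps the second 'a'), we get strings with i+1 a's followed by 2 b's for i = 0, 1, 2, ...; note bb is not produced because z always contributes one a.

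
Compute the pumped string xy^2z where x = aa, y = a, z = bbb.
aaaabbb

Given x = 'aa', y = 'a', z = 'bbb' and i = 2:

xy^2z = x + y·y·...·y (2 times) + z
       = 'aa' + 'a'^2 + 'bbb'
       = 'aa' + 'aa' + 'bbb'
       = 'aaaabbb'

The pumped string is 'aaaabbb' with length 7.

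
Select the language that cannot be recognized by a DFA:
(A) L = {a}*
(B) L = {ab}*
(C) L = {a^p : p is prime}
(C) {a^p : p is prime}

(C) L = {a^p : p is prime} is NOT regular.

The pumping lemma can be used to prove this:
After pumping, the length becomes composite

The other languages are regular because they can be recognized by finite automata.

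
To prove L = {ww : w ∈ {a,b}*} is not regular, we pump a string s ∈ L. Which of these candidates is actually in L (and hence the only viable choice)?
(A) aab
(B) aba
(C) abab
(C) abab

The pumping lemma is applied to a string s that lies in L, so first check membership of each option:
- (A) aab has odd length 3, so it cannot be written as ww and is not in L ✗
- (B) aba has odd length 3, so it cannot be written as ww and is not in L ✗
- (C) abab splits into halves ab · ab, which are equal, so it is in L (w = ab) ✓

Only (C) abab is in L, so it is the only candidate that could play the role of s.
(In a complete proof one picks s in terms of the pumping length p so that |s| ≥ p is guaranteed; a fixed string like abab illustrates the shape of such an s.)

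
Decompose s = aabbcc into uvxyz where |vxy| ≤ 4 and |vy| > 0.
u='a', v='a', x='bb', y='c', z='c'

For s = aabbcc with pumping length p = 4:

One valid decomposition:
- u = 'a'
- v = 'a'
- x = 'bb'
- y = 'c'
- z = 'c'

Verification:
- uvxyz = 'a' + 'a' + 'bb' + 'c' + 'c' = aabbcc ✓
- |vxy| = |'abbc'| = 4 ≤ 4 ✓
- |vy| = |'ac'| = 2 > 0 ✓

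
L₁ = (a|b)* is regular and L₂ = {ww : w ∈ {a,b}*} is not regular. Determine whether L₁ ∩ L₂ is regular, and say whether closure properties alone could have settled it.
No — L₁ ∩ L₂ is not regular.

(a|b)* is all strings over {a,b}, so L₁ ∩ L₂ = {ww : w ∈ {a,b}*} = L₂ itself, which is not regular (pump s = a^p b a^p b).

Note that the bare facts "L₁ regular, L₂ non-regular" do not settle the question by themselves: the closure of regular languages under ∪, ∩, complement and difference applies only when BOTH operands are regular. With a non-regular operand the result can come out regular or non-regular depending on the specific languages, so one has to work out L₁ ∩ L₂ for this particular pair, as above.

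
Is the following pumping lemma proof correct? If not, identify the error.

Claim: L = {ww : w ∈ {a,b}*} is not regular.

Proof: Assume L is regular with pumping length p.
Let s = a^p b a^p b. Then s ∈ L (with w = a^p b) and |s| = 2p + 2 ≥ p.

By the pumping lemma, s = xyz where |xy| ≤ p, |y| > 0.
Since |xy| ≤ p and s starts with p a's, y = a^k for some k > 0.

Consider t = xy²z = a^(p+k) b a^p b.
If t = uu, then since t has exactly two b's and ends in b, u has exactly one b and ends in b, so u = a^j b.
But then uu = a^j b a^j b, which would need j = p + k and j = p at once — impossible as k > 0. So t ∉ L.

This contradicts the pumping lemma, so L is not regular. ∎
The proof is correct.

This proof is valid because:
1. s = a^p b a^p b is in L and is chosen in terms of p, so |s| ≥ p holds for every p
2. The decomposition analysis is correct: |xy| ≤ p forces y to lie inside the leading a's
3. The contradiction is valid: the argument shows a^(p+k) b a^p b cannot be split into two equal halves
4. The conclusion follows logically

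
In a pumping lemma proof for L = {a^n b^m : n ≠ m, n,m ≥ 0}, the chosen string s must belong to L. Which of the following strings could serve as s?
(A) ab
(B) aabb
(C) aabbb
(C) aabbb

The pumping lemma is applied to a string s that lies in L, so first check membership of each option:
- (A) ab = a^1 b^1 has n = m = 1, so it is not in L ✗
- (B) aabb = a^2 b^2 has n = m = 2, so it is not in L ✗
- (C) aabbb = a^2 b^3 with 2 ≠ 3, so it is in L ✓

Only (C) aabbb is in L, so it is the only candidate that could play the role of s.
(In a complete proof one picks s in terms of the pumping length p so that |s| ≥ p is guaranteed; a fixed string like aabbb illustrates the shape of such an s.)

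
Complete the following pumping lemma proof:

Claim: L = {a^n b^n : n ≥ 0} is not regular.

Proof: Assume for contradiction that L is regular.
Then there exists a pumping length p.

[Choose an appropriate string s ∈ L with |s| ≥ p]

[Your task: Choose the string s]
s = a^p b^p

This string is in L (has equal a's and b's) and has length 2p ≥ p.
Any decomposition xyz with |xy| ≤ p means y consists only of a's,
so pumping will unbalance the counts.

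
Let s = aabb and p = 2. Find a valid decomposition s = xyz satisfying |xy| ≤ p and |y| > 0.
x = '', y = 'a', z = 'abb'

For s = aabb and p = 2, one valid decomposition is:
- x = '' (length 0)
- y = 'a' (length 1)
- z = 'abb' (length 3)

Verification:
- xyz = '' + 'a' + 'abb' = aabb ✓
- |xy| = 1 ≤ 2 ✓
- |y| = 1 > 0 ✓

All pumping lemma constraints are satisfied.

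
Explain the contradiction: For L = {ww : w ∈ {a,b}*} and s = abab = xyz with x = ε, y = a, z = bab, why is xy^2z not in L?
xy²z = aabab ∉ L

Pumping with i = 2 replaces y = a by y² = aa:
- Original: s = xyz = abab; abab splits into halves ab · ab, which are equal, so it is in L (w = ab)
- Pumped: xy²z = ε · aa · bab = aabab
- aabab has odd length 5, so it cannot be written as ww and is not in L

The pumping lemma would require xy²z ∈ L, so this decomposition yields a contradiction.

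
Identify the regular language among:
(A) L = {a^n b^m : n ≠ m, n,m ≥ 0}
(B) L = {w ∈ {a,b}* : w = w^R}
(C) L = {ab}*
(C) {ab}*

(C) L = {ab}* is regular.

This can be recognized by a finite automaton (DFA/NFA).
Regular expressions like {ab}* define regular languages.

The other choices are not regular:
- {w ∈ {a,b}* : w = w^R}: After pumping, the string is no longer symmetric
- {a^n b^m : n ≠ m, n,m ≥ 0}: After pumping a's, we can make n = m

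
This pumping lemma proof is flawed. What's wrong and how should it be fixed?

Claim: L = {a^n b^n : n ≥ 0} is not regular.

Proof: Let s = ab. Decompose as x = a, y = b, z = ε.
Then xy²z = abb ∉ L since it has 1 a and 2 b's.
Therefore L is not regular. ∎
Error: The string s = ab might be shorter than the pumping length p.

Correction: Choose s = a^p b^p to ensure |s| ≥ p. Also, the decomposition is wrong: with |xy| ≤ p, y cannot include b's when s starts with p a's.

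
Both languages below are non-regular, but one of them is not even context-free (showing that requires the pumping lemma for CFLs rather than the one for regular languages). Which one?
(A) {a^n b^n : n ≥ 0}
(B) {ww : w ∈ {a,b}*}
(B) {ww : w ∈ {a,b}*}

(B) {ww : w ∈ {a,b}*} requires the CFL pumping lemma.

- {a^n b^n : n ≥ 0} is context-free (but not regular)
  • Can be shown non-regular with the regular pumping lemma
  • After pumping, the number of a's and b's become unequal

- {ww : w ∈ {a,b}*} is NOT context-free
  • Requires the CFL pumping lemma to prove
  • Cannot verify equality of two arbitrary substrings

The CFL pumping lemma is "stronger" in that it can prove non-membership
in the larger class of context-free languages.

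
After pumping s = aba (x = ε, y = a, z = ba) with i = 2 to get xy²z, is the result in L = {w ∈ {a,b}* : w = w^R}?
No

xy²z = ε · aa · ba = aaba.
aaba reversed is abaa ≠ aaba, so it is not a palindrome and is not in L.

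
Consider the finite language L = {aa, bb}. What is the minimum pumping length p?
p = 3

For a finite language L, the pumping lemma holds vacuously if p > max|s| for s ∈ L.

The longest string in L = {aa, bb} has length 2.
If p = 3, then no string s ∈ L has |s| ≥ p, so the condition is vacuously true.

The minimum pumping length is p = 3.

Why no smaller p works: for any p ≤ 2, the longest string s ∈ L has |s| = 2 ≥ p, so it would
have to be pumpable; but pumping up (i = 2, 3, ...) produces ever longer strings, which cannot all lie in the
finite language L. So the pumping property fails for every p ≤ 2.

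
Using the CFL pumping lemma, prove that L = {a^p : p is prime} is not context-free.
Assume for contradiction that L is context-free, and let p ≥ 1 be the pumping length given by the pumping lemma for CFLs.
Choose a prime q with q ≥ p and let s = a^q. Then s ∈ L and |s| = q ≥ p.
By the CFL pumping lemma, s = uvxyz for some u, v, x, y, z with |vxy| ≤ p, |vy| ≥ 1, and uv^i xy^i z ∈ L for every i ≥ 0.
All symbols are a's, so only lengths matter: let k = |vy|, with 1 ≤ k ≤ p. Then |uv^i xy^i z| = q + (i − 1)k.

Take i = q + 1: the length is q + qk = q(k + 1).
Both factors satisfy q ≥ 2 and k + 1 ≥ 2, so q(k + 1) is composite and uv^(q+1) xy^(q+1) z ∉ L.

This contradicts the CFL pumping lemma, which requires uv^i xy^i z ∈ L for all i ≥ 0.
Hence L = {a^p : p is prime} is not context-free. ∎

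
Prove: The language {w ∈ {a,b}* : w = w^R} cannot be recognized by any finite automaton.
Assume for contradiction that L is regular, and let p ≥ 1 be the pumping length given by the pumping lemma.
Choose s = a^p b a^p. Then s ∈ L (it reads the same in both directions) and |s| = 2p + 1 ≥ p.
By the pumping lemma, s = xyz for some x, y, z with |xy| ≤ p, |y| ≥ 1, and xy^i z ∈ L for every i ≥ 0.
Since |xy| ≤ p and the first p symbols of s are all a's, y = a^k for some k with 1 ≤ k ≤ p.

Take i = 0: xy⁰z = a^(p − k) b a^p.
Its reversal is a^p b a^(p − k). These differ because the block of a's before the unique b has length p − k in one and p in the other, and p − k ≠ p since k ≥ 1. So xy⁰z is not a palindrome, i.e. xy⁰z ∉ L.

This contradicts the pumping lemma, which requires xy^i z ∈ L for all i ≥ 0.
Hence L = {w ∈ {a,b}* : w = w^R} is not regular. ∎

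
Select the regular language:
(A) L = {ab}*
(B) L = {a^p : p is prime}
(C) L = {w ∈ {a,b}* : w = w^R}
(A) {ab}*

(A) L = {ab}* is regular.

This can be recognized by a finite automaton (DFA/NFA).
Regular expressions like {ab}* define regular languages.

The other choices are not regular:
- {w ∈ {a,b}* : w = w^R}: After pumping, the string is no longer symmetric
- {a^p : p is prime}: After pumping, the length becomes composite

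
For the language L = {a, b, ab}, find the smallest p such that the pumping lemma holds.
p = 3

For a finite language L, the pumping lemma holds vacuously if p > max|s| for s ∈ L.

The longest string in L = {a, b, ab} has length 2.
If p = 3, then no string s ∈ L has |s| ≥ p, so the condition is vacuously true.

The minimum pumping length is p = 3.

Why no smaller p works: for any p ≤ 2, the longest string s ∈ L has |s| = 2 ≥ p, so it would
have to be pumpable; but pumping up (i = 2, 3, ...) produces ever longer strings, which cannot all lie in the
finite language L. So the pumping property fails for every p ≤ 2.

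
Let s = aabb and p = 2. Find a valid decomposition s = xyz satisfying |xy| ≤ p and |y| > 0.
x = '', y = 'aa', z = 'bb'

For s = aabb and p = 2, one valid decomposition is:
- x = '' (length 0)
- y = 'aa' (length 2)
- z = 'bb' (length 2)

Verification:
- xyz = '' + 'aa' + 'bb' = aabb ✓
- |xy| = 2 ≤ 2 ✓
- |y| = 2 > 0 ✓

All pumping lemma constraints are satisfied.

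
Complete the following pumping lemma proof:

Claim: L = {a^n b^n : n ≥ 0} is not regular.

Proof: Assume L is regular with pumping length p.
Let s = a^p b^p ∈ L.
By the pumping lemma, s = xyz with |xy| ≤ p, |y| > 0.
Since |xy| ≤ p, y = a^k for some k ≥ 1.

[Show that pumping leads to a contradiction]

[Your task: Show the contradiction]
Consider xy²z = a^(p+k) b^p.

Since k ≥ 1, we have p + k > p.
So xy²z has more a's than b's: (p+k) a's vs p b's.
This means xy²z ∉ L because a^n b^n requires equal counts.

This contradicts the pumping lemma which states xy²z ∈ L.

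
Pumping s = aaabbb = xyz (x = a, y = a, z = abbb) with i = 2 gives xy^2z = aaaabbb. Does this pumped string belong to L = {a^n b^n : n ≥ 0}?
No

xy²z = a · aa · abbb = aaaabbb.
aaaabbb has 4 a's and 3 b's; 4 ≠ 3, so it is not in L.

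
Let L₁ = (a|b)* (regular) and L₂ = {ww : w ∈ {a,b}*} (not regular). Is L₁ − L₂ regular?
No — L₁ − L₂ is not regular.

L₁ − L₂ is the complement of {ww} within {a,b}*. If it were regular, its complement {ww} would be regular as well (regular languages are closed under complement) — contradiction. So L₁ − L₂ is not regular.

Note that the bare facts "L₁ regular, L₂ non-regular" do not settle the question by themselves: the closure of regular languages under ∪, ∩, complement and difference applies only when BOTH operands are regular. With a non-regular operand the result can come out regular or non-regular depending on the specific languages, so one has to work out L₁ − L₂ for this particular pair, as above.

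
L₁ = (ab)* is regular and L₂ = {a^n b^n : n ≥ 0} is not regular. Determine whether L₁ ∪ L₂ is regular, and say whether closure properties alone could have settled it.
No — L₁ ∪ L₂ is not regular.

Let U = (ab)* ∪ {a^n b^n}. If U were regular, then U ∩ aa*bb* would be regular (closure under intersection with a regular language). But (ab)* ∩ aa*bb* = {ab} and {a^n b^n} ∩ aa*bb* = {a^n b^n : n ≥ 1}, so U ∩ aa*bb* = {a^n b^n : n ≥ 1}, which is not regular. Hence U is not regular.

Note that the bare facts "L₁ regular, L₂ non-regular" do not settle the question by themselves: the closure of regular languages under ∪, ∩, complement and difference applies only when BOTH operands are regular. With a non-regular operand the result can come out regular or non-regular depending on the specific languages, so one has to work out L₁ ∪ L₂ for this particular pair, as above.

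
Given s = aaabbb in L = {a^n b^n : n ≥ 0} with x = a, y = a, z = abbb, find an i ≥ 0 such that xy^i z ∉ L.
i = 3

xy³z = a · aaa · abbb = aaaaabbb; aaaaabbb has 5 a's and 3 b's; 5 ≠ 3, so it is not in L.
(Other choices also work, e.g. i = 0, 2; only i = 1 is guaranteed to stay in L since xy¹z = s.)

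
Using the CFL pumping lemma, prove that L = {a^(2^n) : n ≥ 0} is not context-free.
Assume for contradiction that L is context-free, and let p ≥ 1 be the pumping length given by the pumping lemma for CFLs.
Choose s = a^(2^p). Then s ∈ L and |s| = 2^p ≥ p.
By the CFL pumping lemma, s = uvxyz for some u, v, x, y, z with |vxy| ≤ p, |vy| ≥ 1, and uv^i xy^i z ∈ L for every i ≥ 0.
All symbols are a's, so only lengths matter: let k = |vy|, with 1 ≤ k ≤ |vxy| ≤ p < 2^p.

Take i = 2: |uv²xy²z| = 2^p + k, and 2^p < 2^p + k < 2^p + 2^p = 2^(p+1).
So the length lies strictly between consecutive powers of two and is not a power of 2; uv²xy²z ∉ L.

This contradicts the CFL pumping lemma, which requires uv^i xy^i z ∈ L for all i ≥ 0.
Hence L = {a^(2^n) : n ≥ 0} is not context-free. ∎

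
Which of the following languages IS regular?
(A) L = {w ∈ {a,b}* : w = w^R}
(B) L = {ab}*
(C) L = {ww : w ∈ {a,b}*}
(B) {ab}*

(B) L = {ab}* is regular.

This can be recognized by a finite automaton (DFA/NFA).
Regular expressions like {ab}* define regular languages.

The other choices are not regular:
- {ww : w ∈ {a,b}*}: After pumping, the two halves no longer match
- {w ∈ {a,b}* : w = w^R}: After pumping, the string is no longer symmetric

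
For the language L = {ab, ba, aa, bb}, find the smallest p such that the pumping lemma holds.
p = 3

For a finite language L, the pumping lemma holds vacuously if p > max|s| for s ∈ L.

The longest string in L = {ab, ba, aa, bb} has length 2.
If p = 3, then no string s ∈ L has |s| ≥ p, so the condition is vacuously true.

The minimum pumping length is p = 3.

Why no smaller p works: for any p ≤ 2, the longest string s ∈ L has |s| = 2 ≥ p, so it would
have to be pumpable; but pumping up (i = 2, 3, ...) produces ever longer strings, which cannot all lie in the
finite language L. So the pumping property fails for every p ≤ 2.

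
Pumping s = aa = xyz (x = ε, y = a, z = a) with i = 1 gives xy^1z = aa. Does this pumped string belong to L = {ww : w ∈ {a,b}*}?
Yes

xy¹z = ε · a · a = aa.
aa splits into halves a · a, which are equal, so it is in L (w = a).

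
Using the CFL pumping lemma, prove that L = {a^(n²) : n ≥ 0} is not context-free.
Assume for contradiction that L is context-free, and let p ≥ 1 be the pumping length given by the pumping lemma for CFLs.
Choose s = a^(p²). Then s ∈ L and |s| = p² ≥ p.
By the CFL pumping lemma, s = uvxyz for some u, v, x, y, z with |vxy| ≤ p, |vy| ≥ 1, and uv^i xy^i z ∈ L for every i ≥ 0.
All symbols are a's, so only lengths matter: let k = |vy|, with 1 ≤ k ≤ |vxy| ≤ p.

Take i = 2: |uv²xy²z| = p² + k, and p² < p² + k ≤ p² + p < (p + 1)².
So the length lies strictly between consecutive squares and is not a perfect square; uv²xy²z ∉ L.

This contradicts the CFL pumping lemma, which requires uv^i xy^i z ∈ L for all i ≥ 0.
Hence L = {a^(n²) : n ≥ 0} is not context-free. ∎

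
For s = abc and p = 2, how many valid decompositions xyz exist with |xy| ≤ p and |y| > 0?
3

For s = 'abc' with pumping length p = 2:

Constraints: |xy| ≤ 2, |y| > 0

Valid decompositions (|xy| ≤ p, |y| ≥ 1):
  • x='', y='a', z='bc'
  • x='a', y='b', z='c'
  • x='', y='ab', z='c'

Total count: 3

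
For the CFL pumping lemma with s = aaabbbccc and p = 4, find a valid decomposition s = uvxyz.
u='aa', v='a', x='bb', y='b', z='ccc'

For s = aaabbbccc with pumping length p = 4:

One valid decomposition:
- u = 'aa'
- v = 'a'
- x = 'bb'
- y = 'b'
- z = 'ccc'

Verification:
- uvxyz = 'aa' + 'a' + 'bb' + 'b' + 'ccc' = aaabbbccc ✓
- |vxy| = |'abbb'| = 4 ≤ 4 ✓
- |vy| = |'ab'| = 2 > 0 ✓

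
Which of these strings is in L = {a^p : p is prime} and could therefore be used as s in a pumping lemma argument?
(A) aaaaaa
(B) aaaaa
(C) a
(B) aaaaa

The pumping lemma is applied to a string s that lies in L, so first check membership of each option:
- (A) aaaaaa has length 6 = 2 × 3, which is not prime, so it is not in L ✗
- (B) aaaaa has length 5, which is prime, so it is in L ✓
- (C) a has length 1, which is not prime, so it is not in L ✗

Only (B) aaaaa is in L, so it is the only candidate that could play the role of s.
(In a complete proof one picks s in terms of the pumping length p so that |s| ≥ p is guaranteed; a fixed string like aaaaa illustrates the shape of such an s.)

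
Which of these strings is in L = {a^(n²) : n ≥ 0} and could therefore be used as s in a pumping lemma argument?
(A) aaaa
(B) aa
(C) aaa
(A) aaaa

The pumping lemma is applied to a string s that lies in L, so first check membership of each option:
- (A) aaaa has length 4 = 2², a perfect square, so it is in L ✓
- (B) aa has length 2, strictly between 1² = 1 and 2² = 4, so it is not in L ✗
- (C) aaa has length 3, strictly between 1² = 1 and 2² = 4, so it is not in L ✗

Only (A) aaaa is in L, so it is the only candidate that could play the role of s.
(In a complete proof one picks s in terms of the pumping length p so that |s| ≥ p is guaranteed; a fixed string like aaaa illustrates the shape of such an s.)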